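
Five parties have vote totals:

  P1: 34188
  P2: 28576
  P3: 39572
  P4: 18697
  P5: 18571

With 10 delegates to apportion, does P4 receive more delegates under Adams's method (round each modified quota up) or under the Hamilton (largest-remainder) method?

Adams: P1 2, P2 2, P3 3, P4 2, P5 1.
Hamilton: P1 3, P2 2, P3 3, P4 1, P5 1.
P4 gets 2 under Adams and 1 under Hamilton.

Adams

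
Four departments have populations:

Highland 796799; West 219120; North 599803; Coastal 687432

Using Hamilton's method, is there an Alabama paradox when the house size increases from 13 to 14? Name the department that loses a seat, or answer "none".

none

At 13 seats: Highland 5, West 1, North 3, Coastal 4.
At 14 seats: Highland 5, West 1, North 4, Coastal 4.
No department's allocation decreased.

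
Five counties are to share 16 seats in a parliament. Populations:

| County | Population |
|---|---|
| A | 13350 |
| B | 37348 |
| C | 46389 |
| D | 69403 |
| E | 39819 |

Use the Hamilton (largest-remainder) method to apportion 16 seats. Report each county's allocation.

A=1; B=3; C=4; D=5; E=3

The standard divisor is 206309/16 ≈ 12894.312.
Standard quotas: A 1.0353, B 2.8965, C 3.5976, D 5.3825, E 3.0881.
Lower quotas: A 1, B 2, C 3, D 5, E 3 (sum 14, leaving 2 seats).
Remainders in descending order: B 0.8965, C 0.5976, D 0.3825, E 0.0881, A 0.0353.
Largest remainders: B, C receive the extra seats.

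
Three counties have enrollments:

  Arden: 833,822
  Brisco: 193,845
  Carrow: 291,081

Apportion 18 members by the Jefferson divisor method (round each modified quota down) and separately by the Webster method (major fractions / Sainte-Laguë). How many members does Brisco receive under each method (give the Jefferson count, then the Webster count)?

2 and 3

Jefferson: Arden 12, Brisco 2, Carrow 4.
Webster: Arden 11, Brisco 3, Carrow 4.
Brisco gets 2 under Jefferson and 3 under Webster.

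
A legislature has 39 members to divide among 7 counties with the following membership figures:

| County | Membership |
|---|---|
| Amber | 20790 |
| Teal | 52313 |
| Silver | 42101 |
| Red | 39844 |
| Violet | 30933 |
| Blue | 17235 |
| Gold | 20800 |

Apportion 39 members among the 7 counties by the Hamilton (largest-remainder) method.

Amber=4, Teal=9, Silver=7, Red=7, Violet=5, Blue=3, Gold=4

The standard divisor is 224016/39 = 5744.
Standard quotas: Amber 3.6194, Teal 9.1074, Silver 7.3296, Red 6.9366, Violet 5.3853, Blue 3.0005, Gold 3.6212.
Lower quotas: Amber 3, Teal 9, Silver 7, Red 6, Violet 5, Blue 3, Gold 3 (sum 36, leaving 3 seats).
Remainders in descending order: Red 0.9366, Gold 0.6212, Amber 0.6194, Violet 0.3853, Silver 0.3296, Teal 0.1074, Blue 0.0005.
Largest remainders: Red, Gold, Amber receive the extra seats.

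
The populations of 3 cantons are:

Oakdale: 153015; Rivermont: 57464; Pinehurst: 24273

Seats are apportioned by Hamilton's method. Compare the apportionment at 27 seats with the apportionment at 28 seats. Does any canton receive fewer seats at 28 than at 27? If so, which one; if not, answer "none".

At 27 seats: Oakdale 17, Rivermont 7, Pinehurst 3.
At 28 seats: Oakdale 18, Rivermont 7, Pinehurst 3.
No canton's allocation decreased.

none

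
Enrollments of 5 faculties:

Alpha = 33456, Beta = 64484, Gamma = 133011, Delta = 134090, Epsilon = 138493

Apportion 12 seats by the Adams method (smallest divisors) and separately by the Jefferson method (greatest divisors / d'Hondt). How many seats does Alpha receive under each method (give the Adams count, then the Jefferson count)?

1 and 0

Adams: Alpha 1, Beta 2, Gamma 3, Delta 3, Epsilon 3.
Jefferson: Alpha 0, Beta 1, Gamma 3, Delta 4, Epsilon 4.
Alpha gets 1 under Adams and 0 under Jefferson.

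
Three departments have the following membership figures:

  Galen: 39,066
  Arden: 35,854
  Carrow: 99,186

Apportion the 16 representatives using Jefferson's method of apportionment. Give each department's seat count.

Galen 3; Arden 3; Carrow 10

Standard divisor 174106/16 ≈ 10881.625; standard quotas: Galen 3.590, Arden 3.295, Carrow 9.115.
Rounding down gives 3, 3, 9 = 15 seats, so the divisor must be adjusted.
With modified divisor 9840: modified quotas Galen 3.970, Arden 3.644, Carrow 10.080.
Rounding down: Galen 3, Arden 3, Carrow 10 (total 16).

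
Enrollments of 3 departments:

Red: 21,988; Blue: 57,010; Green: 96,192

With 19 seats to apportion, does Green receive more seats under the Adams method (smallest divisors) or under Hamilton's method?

Adams: Red 3, Blue 6, Green 10.
Hamilton: Red 2, Blue 6, Green 11.
Green gets 10 under Adams and 11 under Hamilton.

Hamilton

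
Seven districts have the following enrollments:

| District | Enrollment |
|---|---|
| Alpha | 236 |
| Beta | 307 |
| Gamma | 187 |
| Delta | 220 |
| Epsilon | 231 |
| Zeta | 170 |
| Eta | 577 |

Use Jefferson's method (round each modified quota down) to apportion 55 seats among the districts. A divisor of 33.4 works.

Alpha: 7, Beta: 9, Gamma: 5, Delta: 6, Epsilon: 6, Zeta: 5, Eta: 17

With modified divisor 33.4: modified quotas Alpha 7.066, Beta 9.192, Gamma 5.599, Delta 6.587, Epsilon 6.916, Zeta 5.090, Eta 17.275.
Rounding down: Alpha 7, Beta 9, Gamma 5, Delta 6, Epsilon 6, Zeta 5, Eta 17 (total 55).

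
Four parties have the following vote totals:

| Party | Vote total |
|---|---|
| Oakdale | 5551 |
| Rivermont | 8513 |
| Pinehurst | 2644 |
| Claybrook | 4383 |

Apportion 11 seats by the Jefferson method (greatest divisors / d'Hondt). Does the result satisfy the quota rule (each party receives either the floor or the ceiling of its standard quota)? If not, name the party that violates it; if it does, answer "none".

Standard quotas: Oakdale 2.895, Rivermont 4.440, Pinehurst 1.379, Claybrook 2.286.
Jefferson allocation: Oakdale 3, Rivermont 5, Pinehurst 1, Claybrook 2.
Every allocation lies between the lower and upper quota.

none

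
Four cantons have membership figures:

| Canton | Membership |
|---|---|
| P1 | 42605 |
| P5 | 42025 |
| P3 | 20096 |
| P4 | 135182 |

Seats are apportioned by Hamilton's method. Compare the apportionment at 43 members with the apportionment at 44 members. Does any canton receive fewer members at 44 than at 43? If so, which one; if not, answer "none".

At 43 seats: P1 8, P5 7, P3 4, P4 24.
At 44 seats: P1 8, P5 8, P3 3, P4 25.
P3 drops from 4 to 3.

P3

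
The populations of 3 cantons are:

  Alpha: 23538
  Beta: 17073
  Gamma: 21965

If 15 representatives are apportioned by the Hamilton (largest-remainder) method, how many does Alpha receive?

Total 62576; standard divisor 62576/15 ≈ 4171.733.
Standard quotas: Alpha 5.6423, Beta 4.0925, Gamma 5.2652.
Lower quotas: Alpha 5, Beta 4, Gamma 5 (sum 14, leaving 1 seat).
Remainders in descending order: Alpha 0.6423, Gamma 0.2652, Beta 0.0925.
Largest remainder: Alpha receives the extra seat.
Alpha receives 6.

6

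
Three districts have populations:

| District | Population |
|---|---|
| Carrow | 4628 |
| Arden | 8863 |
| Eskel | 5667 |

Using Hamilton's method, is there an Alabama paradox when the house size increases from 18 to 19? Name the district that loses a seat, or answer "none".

At 18 seats: Carrow 5, Arden 8, Eskel 5.
At 19 seats: Carrow 4, Arden 9, Eskel 6.
Carrow drops from 5 to 4.

Carrow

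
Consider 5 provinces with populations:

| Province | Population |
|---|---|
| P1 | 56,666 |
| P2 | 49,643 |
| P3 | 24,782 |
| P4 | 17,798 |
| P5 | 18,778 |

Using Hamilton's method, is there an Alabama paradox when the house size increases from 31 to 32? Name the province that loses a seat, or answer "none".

none

At 31 seats: P1 11, P2 9, P3 5, P4 3, P5 3.
At 32 seats: P1 11, P2 9, P3 5, P4 3, P5 4.
No province's allocation decreased.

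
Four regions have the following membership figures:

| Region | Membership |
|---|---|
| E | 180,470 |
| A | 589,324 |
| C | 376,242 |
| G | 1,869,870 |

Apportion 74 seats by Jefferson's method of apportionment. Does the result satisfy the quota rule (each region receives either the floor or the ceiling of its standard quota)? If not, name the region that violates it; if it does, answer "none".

G

Standard quotas: E 4.428, A 14.460, C 9.232, G 45.880.
Jefferson allocation: E 4, A 14, C 9, G 47.
G has quota 45.880 (lower 45, upper 46) but receives 47 — outside the quota interval.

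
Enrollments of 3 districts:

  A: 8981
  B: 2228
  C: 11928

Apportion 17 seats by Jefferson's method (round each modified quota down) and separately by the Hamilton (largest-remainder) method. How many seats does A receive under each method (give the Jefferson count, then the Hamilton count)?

7 and 6

Jefferson: A 7, B 1, C 9.
Hamilton: A 6, B 2, C 9.
A gets 7 under Jefferson and 6 under Hamilton.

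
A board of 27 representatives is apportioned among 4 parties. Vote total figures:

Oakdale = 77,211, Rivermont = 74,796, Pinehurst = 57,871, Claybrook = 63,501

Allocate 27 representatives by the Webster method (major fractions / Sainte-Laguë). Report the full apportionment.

Standard divisor 273379/27 ≈ 10125.148; standard quotas: Oakdale 7.626, Rivermont 7.387, Pinehurst 5.716, Claybrook 6.272.
Rounding to the nearest integer gives Oakdale 8, Rivermont 7, Pinehurst 6, Claybrook 6 — total 27, matching the house size, so no adjustment is needed.

Oakdale 8, Rivermont 7, Pinehurst 6, Claybrook 6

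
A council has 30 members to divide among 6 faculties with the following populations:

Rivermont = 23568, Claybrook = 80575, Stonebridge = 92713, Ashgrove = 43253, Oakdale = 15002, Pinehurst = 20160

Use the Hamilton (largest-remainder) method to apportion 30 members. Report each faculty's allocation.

Rivermont: 2; Claybrook: 9; Stonebridge: 10; Ashgrove: 5; Oakdale: 2; Pinehurst: 2

The standard divisor is 275271/30 ≈ 9175.7.
Standard quotas: Rivermont 2.5685, Claybrook 8.7813, Stonebridge 10.1042, Ashgrove 4.7139, Oakdale 1.6350, Pinehurst 2.1971.
Lower quotas: Rivermont 2, Claybrook 8, Stonebridge 10, Ashgrove 4, Oakdale 1, Pinehurst 2 (sum 27, leaving 3 seats).
Remainders in descending order: Claybrook 0.7813, Ashgrove 0.7139, Oakdale 0.6350, Rivermont 0.5685, Pinehurst 0.1971, Stonebridge 0.1042.
Largest remainders: Claybrook, Ashgrove, Oakdale receive the extra seats.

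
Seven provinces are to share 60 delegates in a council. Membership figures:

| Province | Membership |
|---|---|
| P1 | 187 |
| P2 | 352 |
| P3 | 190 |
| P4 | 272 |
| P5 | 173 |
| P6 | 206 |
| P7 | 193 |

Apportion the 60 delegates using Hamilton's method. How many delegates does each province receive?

Total 1573; standard divisor 1573/60 ≈ 26.217.
Standard quotas: P1 7.133, P2 13.427, P3 7.247, P4 10.375, P5 6.599, P6 7.858, P7 7.362.
Lower quotas: P1 7, P2 13, P3 7, P4 10, P5 6, P6 7, P7 7 (sum 57, leaving 3 seats).
Remainders in descending order: P6 0.858, P5 0.599, P2 0.427, P4 0.375, P7 0.362, P3 0.247, P1 0.133.
The surplus seats go to P6, P5, P2.

P1 7, P2 14, P3 7, P4 10, P5 7, P6 8, P7 7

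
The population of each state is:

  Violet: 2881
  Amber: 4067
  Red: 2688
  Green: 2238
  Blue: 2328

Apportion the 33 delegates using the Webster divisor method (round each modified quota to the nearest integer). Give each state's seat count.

Violet 7, Amber 10, Red 6, Green 5, Blue 5

Standard divisor 14202/33 ≈ 430.364; standard quotas: Violet 6.694, Amber 9.450, Red 6.246, Green 5.200, Blue 5.409.
Rounding to the nearest integer gives 7, 9, 6, 5, 5 = 32 seats, so the divisor must be adjusted.
With modified divisor 426: modified quotas Violet 6.763, Amber 9.547, Red 6.310, Green 5.254, Blue 5.465.
Rounding to the nearest integer: Violet 7, Amber 10, Red 6, Green 5, Blue 5 (total 33).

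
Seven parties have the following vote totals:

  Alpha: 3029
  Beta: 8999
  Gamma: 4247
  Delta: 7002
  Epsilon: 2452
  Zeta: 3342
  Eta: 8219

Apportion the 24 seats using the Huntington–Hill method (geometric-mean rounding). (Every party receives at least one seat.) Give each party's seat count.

Alpha: 2, Beta: 6, Gamma: 3, Delta: 4, Epsilon: 2, Zeta: 2, Eta: 5

With divisor 1604: modified quotas Alpha 1.888, Beta 5.610, Gamma 2.648, Delta 4.365, Epsilon 1.529, Zeta 2.084, Eta 5.124.
Geometric-mean thresholds: Alpha √(1·2)=1.414, Beta √(5·6)=5.477, Gamma √(2·3)=2.449, Delta √(4·5)=4.472, Epsilon √(1·2)=1.414, Zeta √(2·3)=2.449, Eta √(5·6)=5.477.
Each quota rounded against its threshold gives Alpha 2, Beta 6, Gamma 3, Delta 4, Epsilon 2, Zeta 2, Eta 5 (total 24).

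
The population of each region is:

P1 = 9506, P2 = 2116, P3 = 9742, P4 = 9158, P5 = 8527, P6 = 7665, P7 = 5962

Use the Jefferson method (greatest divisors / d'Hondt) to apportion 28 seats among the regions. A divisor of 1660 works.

P1 5, P2 1, P3 5, P4 5, P5 5, P6 4, P7 3

With modified divisor 1660: modified quotas P1 5.727, P2 1.275, P3 5.869, P4 5.517, P5 5.137, P6 4.617, P7 3.592.
Rounding down: P1 5, P2 1, P3 5, P4 5, P5 5, P6 4, P7 3 (total 28).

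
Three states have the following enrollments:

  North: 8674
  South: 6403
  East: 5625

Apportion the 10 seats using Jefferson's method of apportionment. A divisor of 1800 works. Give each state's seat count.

North=4, South=3, East=3

With modified divisor 1800: modified quotas North 4.819, South 3.557, East 3.125.
Rounding down: North 4, South 3, East 3 (total 10).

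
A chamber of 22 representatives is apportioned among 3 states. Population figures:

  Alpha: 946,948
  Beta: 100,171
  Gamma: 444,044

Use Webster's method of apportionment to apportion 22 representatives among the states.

Alpha 14, Beta 1, Gamma 7

Standard divisor 1491163/22 ≈ 67780.136; standard quotas: Alpha 13.971, Beta 1.478, Gamma 6.551.
Rounding to the nearest integer gives Alpha 14, Beta 1, Gamma 7 — total 22, matching the house size, so no adjustment is needed.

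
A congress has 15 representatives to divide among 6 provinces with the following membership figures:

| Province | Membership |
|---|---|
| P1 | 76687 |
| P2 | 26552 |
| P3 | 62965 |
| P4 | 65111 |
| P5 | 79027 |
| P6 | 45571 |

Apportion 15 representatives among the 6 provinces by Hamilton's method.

P1 3, P2 1, P3 3, P4 3, P5 3, P6 2

Standard divisor: 355913 ÷ 15 ≈ 23727.533.
Standard quotas: P1 3.2320, P2 1.1190, P3 2.6537, P4 2.7441, P5 3.3306, P6 1.9206.
Lower quotas: P1 3, P2 1, P3 2, P4 2, P5 3, P6 1 (sum 12, leaving 3 seats).
Remainders in descending order: P6 0.9206, P4 0.7441, P3 0.6537, P5 0.3306, P1 0.2320, P2 0.1190.
Largest remainders: P6, P4, P3 receive the extra seats.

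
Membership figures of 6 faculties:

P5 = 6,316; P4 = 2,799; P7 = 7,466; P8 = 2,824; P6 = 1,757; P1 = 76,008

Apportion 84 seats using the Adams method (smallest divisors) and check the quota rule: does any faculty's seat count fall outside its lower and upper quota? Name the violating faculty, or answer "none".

Standard quotas: P5 5.460, P4 2.420, P7 6.454, P8 2.441, P6 1.519, P1 65.706.
Adams allocation: P5 6, P4 3, P7 7, P8 3, P6 2, P1 63.
P1 has quota 65.706 (lower 65, upper 66) but receives 63 — outside the quota interval.

P1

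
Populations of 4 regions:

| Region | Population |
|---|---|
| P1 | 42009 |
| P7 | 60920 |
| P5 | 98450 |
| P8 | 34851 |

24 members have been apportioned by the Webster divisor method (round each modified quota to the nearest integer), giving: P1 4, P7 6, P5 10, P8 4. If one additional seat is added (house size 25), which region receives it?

P5

Priority for the next seat is population ÷ (current seats + 0.5).
Priorities: P1 9335.333, P7 9372.308, P5 9376.190, P8 7744.667.
Highest priority: P5.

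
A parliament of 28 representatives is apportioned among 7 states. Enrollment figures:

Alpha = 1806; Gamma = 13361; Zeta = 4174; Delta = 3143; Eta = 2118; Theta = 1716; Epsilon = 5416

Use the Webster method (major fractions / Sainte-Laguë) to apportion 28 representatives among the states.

Standard divisor 31734/28 ≈ 1133.357; standard quotas: Alpha 1.593, Gamma 11.789, Zeta 3.683, Delta 2.773, Eta 1.869, Theta 1.514, Epsilon 4.779.
Rounding to the nearest integer gives 2, 12, 4, 3, 2, 2, 5 = 30 seats, so the divisor must be adjusted.
With modified divisor 1180: modified quotas Alpha 1.531, Gamma 11.323, Zeta 3.537, Delta 2.664, Eta 1.795, Theta 1.454, Epsilon 4.590.
Rounding to the nearest integer: Alpha 2, Gamma 11, Zeta 4, Delta 3, Eta 2, Theta 1, Epsilon 5 (total 28).

Alpha 2, Gamma 11, Zeta 4, Delta 3, Eta 2, Theta 1, Epsilon 5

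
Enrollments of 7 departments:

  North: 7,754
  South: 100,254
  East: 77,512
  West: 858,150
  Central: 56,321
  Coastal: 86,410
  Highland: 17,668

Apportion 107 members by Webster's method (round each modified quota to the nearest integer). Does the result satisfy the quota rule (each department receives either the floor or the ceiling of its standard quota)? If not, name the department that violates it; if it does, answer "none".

West

Standard quotas: North 0.689, South 8.909, East 6.888, West 76.260, Central 5.005, Coastal 7.679, Highland 1.570.
Webster allocation: North 1, South 9, East 7, West 75, Central 5, Coastal 8, Highland 2.
West has quota 76.260 (lower 76, upper 77) but receives 75 — outside the quota interval.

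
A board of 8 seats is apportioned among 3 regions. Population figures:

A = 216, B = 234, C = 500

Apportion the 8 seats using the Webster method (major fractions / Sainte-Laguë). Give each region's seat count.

A=2, B=2, C=4

Standard divisor 950/8 ≈ 118.75; standard quotas: A 1.819, B 1.971, C 4.211.
Rounding to the nearest integer gives A 2, B 2, C 4 — total 8, matching the house size, so no adjustment is needed.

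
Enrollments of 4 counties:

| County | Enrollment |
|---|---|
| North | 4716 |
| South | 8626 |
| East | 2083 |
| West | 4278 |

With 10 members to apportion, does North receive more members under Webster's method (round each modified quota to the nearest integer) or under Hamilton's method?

Webster: North 2, South 5, East 1, West 2.
Hamilton: North 3, South 4, East 1, West 2.
North gets 2 under Webster and 3 under Hamilton.

Hamilton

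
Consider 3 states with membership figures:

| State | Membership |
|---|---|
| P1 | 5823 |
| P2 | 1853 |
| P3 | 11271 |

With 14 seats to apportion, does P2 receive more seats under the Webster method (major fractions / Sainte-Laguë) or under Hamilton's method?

Hamilton

Webster: P1 4, P2 1, P3 9.
Hamilton: P1 4, P2 2, P3 8.
P2 gets 1 under Webster and 2 under Hamilton.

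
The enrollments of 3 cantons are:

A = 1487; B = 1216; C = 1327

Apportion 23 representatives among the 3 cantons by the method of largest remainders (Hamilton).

Standard divisor: 4030 ÷ 23 ≈ 175.217.
Standard quotas: A 8.487, B 6.940, C 7.573.
Lower quotas: A 8, B 6, C 7 (sum 21, leaving 2 seats).
Remainders in descending order: B 0.940, C 0.573, A 0.487.
Largest remainders: B, C receive the extra seats.

A: 8; B: 7; C: 8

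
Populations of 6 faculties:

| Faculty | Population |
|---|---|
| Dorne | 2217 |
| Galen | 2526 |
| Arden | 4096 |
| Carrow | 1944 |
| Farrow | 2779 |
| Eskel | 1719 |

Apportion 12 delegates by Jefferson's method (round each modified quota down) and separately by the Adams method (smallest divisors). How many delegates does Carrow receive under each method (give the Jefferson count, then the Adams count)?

Jefferson: Dorne 2, Galen 2, Arden 4, Carrow 1, Farrow 2, Eskel 1.
Adams: Dorne 2, Galen 2, Arden 3, Carrow 2, Farrow 2, Eskel 1.
Carrow gets 1 under Jefferson and 2 under Adams.

1 and 2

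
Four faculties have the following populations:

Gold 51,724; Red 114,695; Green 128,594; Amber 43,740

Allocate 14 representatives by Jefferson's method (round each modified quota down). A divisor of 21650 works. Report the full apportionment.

With modified divisor 21650: modified quotas Gold 2.389, Red 5.298, Green 5.940, Amber 2.020.
Rounding down: Gold 2, Red 5, Green 5, Amber 2 (total 14).

Gold=2, Red=5, Green=5, Amber=2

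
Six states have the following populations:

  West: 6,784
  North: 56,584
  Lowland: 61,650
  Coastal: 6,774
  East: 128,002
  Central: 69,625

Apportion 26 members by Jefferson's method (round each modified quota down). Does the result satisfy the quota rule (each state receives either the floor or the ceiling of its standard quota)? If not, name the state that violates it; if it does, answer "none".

Standard quotas: West 0.535, North 4.466, Lowland 4.866, Coastal 0.535, East 10.103, Central 5.495.
Jefferson allocation: West 0, North 4, Lowland 5, Coastal 0, East 11, Central 6.
Every allocation lies between the lower and upper quota.

none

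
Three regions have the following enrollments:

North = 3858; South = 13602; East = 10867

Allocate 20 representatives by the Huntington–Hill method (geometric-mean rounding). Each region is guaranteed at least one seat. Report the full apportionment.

With divisor 1443: modified quotas North 2.674, South 9.426, East 7.531.
Geometric-mean thresholds: North √(2·3)=2.449, South √(9·10)=9.487, East √(7·8)=7.483.
Each quota rounded against its threshold gives North 3, South 9, East 8 (total 20).

North: 3; South: 9; East: 8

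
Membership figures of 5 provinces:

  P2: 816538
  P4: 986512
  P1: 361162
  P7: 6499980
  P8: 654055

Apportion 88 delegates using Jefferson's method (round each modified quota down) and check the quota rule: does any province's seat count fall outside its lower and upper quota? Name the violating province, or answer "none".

P7

Standard quotas: P2 7.711, P4 9.316, P1 3.411, P7 61.385, P8 6.177.
Jefferson allocation: P2 7, P4 9, P1 3, P7 63, P8 6.
P7 has quota 61.385 (lower 61, upper 62) but receives 63 — outside the quota interval.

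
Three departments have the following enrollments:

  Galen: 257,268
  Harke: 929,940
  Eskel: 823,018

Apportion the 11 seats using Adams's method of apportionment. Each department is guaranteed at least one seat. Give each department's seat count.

Galen 2, Harke 5, Eskel 4

Standard divisor 2010226/11 ≈ 182747.818; standard quotas: Galen 1.408, Harke 5.089, Eskel 4.504.
Rounding up gives 2, 6, 5 = 13 seats, so the divisor must be adjusted.
With modified divisor 219100: modified quotas Galen 1.174, Harke 4.244, Eskel 3.756.
Rounding up: Galen 2, Harke 5, Eskel 4 (total 11).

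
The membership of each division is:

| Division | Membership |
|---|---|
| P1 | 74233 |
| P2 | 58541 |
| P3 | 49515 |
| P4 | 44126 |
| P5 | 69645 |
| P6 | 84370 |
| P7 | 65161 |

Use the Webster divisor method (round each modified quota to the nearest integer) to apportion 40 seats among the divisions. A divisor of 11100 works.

With modified divisor 11100: modified quotas P1 6.688, P2 5.274, P3 4.461, P4 3.975, P5 6.274, P6 7.601, P7 5.870.
Rounding to the nearest integer: P1 7, P2 5, P3 4, P4 4, P5 6, P6 8, P7 6 (total 40).

P1=7, P2=5, P3=4, P4=4, P5=6, P6=8, P7=6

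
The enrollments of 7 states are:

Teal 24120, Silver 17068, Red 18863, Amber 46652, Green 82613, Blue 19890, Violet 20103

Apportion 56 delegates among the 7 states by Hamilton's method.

Teal=6; Silver=4; Red=5; Amber=11; Green=20; Blue=5; Violet=5

Standard divisor: 229309 ÷ 56 ≈ 4094.804.
Standard quotas: Teal 5.8904, Silver 4.1682, Red 4.6066, Amber 11.3930, Green 20.1751, Blue 4.8574, Violet 4.9094.
Lower quotas: Teal 5, Silver 4, Red 4, Amber 11, Green 20, Blue 4, Violet 4 (sum 52, leaving 4 seats).
Remainders in descending order: Violet 0.9094, Teal 0.8904, Blue 0.8574, Red 0.6066, Amber 0.3930, Green 0.1751, Silver 0.1682.
Largest remainders: Violet, Teal, Blue, Red receive the extra seats.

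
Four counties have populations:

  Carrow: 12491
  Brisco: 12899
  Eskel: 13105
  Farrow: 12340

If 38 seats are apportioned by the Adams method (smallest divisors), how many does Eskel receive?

10

Standard divisor 50835/38 ≈ 1337.763; standard quotas: Carrow 9.337, Brisco 9.642, Eskel 9.796, Farrow 9.224.
Rounding up gives 10, 10, 10, 10 = 40 seats, so the divisor must be adjusted.
With modified divisor 1400: modified quotas Carrow 8.922, Brisco 9.214, Eskel 9.361, Farrow 8.814.
Rounding up: Carrow 9, Brisco 10, Eskel 10, Farrow 9 (total 38).
Eskel receives 10.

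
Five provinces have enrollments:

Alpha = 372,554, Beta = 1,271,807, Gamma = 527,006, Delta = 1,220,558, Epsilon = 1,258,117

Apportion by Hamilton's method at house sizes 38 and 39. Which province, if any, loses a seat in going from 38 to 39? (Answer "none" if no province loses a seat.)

none

At 38 seats: Alpha 3, Beta 11, Gamma 4, Delta 10, Epsilon 10.
At 39 seats: Alpha 3, Beta 11, Gamma 4, Delta 10, Epsilon 11.
No province's allocation decreased.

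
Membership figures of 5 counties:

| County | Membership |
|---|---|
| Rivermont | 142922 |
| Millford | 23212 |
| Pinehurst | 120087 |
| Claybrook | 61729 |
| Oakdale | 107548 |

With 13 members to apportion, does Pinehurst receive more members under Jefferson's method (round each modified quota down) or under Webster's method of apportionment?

Jefferson: Rivermont 4, Millford 0, Pinehurst 4, Claybrook 2, Oakdale 3.
Webster: Rivermont 4, Millford 1, Pinehurst 3, Claybrook 2, Oakdale 3.
Pinehurst gets 4 under Jefferson and 3 under Webster.

Jefferson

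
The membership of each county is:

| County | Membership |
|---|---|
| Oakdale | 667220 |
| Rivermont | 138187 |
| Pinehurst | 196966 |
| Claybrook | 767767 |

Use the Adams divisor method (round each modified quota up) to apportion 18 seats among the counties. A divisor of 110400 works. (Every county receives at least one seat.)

With modified divisor 110400: modified quotas Oakdale 6.044, Rivermont 1.252, Pinehurst 1.784, Claybrook 6.954.
Rounding up: Oakdale 7, Rivermont 2, Pinehurst 2, Claybrook 7 (total 18).

Oakdale: 7, Rivermont: 2, Pinehurst: 2, Claybrook: 7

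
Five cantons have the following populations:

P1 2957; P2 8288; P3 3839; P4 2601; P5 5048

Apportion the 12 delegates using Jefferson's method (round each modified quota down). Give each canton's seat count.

P1 1; P2 5; P3 2; P4 1; P5 3

Standard divisor 22733/12 ≈ 1894.417; standard quotas: P1 1.561, P2 4.375, P3 2.026, P4 1.373, P5 2.665.
Rounding down gives 1, 4, 2, 1, 2 = 10 seats, so the divisor must be adjusted.
With modified divisor 1600: modified quotas P1 1.848, P2 5.180, P3 2.399, P4 1.626, P5 3.155.
Rounding down: P1 1, P2 5, P3 2, P4 1, P5 3 (total 12).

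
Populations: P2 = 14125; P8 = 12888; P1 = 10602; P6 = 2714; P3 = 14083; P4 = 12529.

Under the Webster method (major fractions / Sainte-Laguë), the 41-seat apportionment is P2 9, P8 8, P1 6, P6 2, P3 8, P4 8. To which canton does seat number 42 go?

Priority for the next seat is population ÷ (current seats + 0.5).
Priorities: P2 1486.842, P8 1516.235, P1 1631.077, P6 1085.600, P3 1656.824, P4 1474.000.
Highest priority: P3.

P3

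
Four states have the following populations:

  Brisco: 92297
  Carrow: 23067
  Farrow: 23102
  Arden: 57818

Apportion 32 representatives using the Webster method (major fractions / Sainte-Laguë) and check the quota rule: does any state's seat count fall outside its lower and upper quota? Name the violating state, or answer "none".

none

Standard quotas: Brisco 15.047, Carrow 3.761, Farrow 3.766, Arden 9.426.
Webster allocation: Brisco 15, Carrow 4, Farrow 4, Arden 9.
Every allocation lies between the lower and upper quota.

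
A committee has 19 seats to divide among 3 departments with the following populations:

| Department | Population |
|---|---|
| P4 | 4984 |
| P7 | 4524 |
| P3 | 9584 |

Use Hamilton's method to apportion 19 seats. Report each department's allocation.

Total 19092; standard divisor 19092/19 ≈ 1004.842.
Standard quotas: P4 4.9600, P7 4.5022, P3 9.5378.
Lower quotas: P4 4, P7 4, P3 9 (sum 17, leaving 2 seats).
Remainders in descending order: P4 0.9600, P3 0.5378, P7 0.5022.
Largest remainders: P4, P3 receive the extra seats.

P4: 5, P7: 4, P3: 10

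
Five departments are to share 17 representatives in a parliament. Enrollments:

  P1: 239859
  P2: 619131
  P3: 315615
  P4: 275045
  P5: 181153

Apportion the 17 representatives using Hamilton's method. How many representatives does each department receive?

P1 3, P2 6, P3 3, P4 3, P5 2

Total 1630803; standard divisor 1630803/17 ≈ 95929.588.
Standard quotas: P1 2.5004, P2 6.4540, P3 3.2901, P4 2.8672, P5 1.8884.
Lower quotas: P1 2, P2 6, P3 3, P4 2, P5 1 (sum 14, leaving 3 seats).
Remainders in descending order: P5 0.8884, P4 0.8672, P1 0.5004, P2 0.4540, P3 0.2901.
The surplus seats go to P5, P4, P1.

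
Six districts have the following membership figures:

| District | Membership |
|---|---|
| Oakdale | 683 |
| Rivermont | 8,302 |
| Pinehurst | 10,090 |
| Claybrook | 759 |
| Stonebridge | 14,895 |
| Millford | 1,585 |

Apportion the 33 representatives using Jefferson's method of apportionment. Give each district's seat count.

Standard divisor 36314/33 ≈ 1100.424; standard quotas: Oakdale 0.621, Rivermont 7.544, Pinehurst 9.169, Claybrook 0.690, Stonebridge 13.536, Millford 1.440.
Rounding down gives 0, 7, 9, 0, 13, 1 = 30 seats, so the divisor must be adjusted.
With modified divisor 1000: modified quotas Oakdale 0.683, Rivermont 8.302, Pinehurst 10.090, Claybrook 0.759, Stonebridge 14.895, Millford 1.585.
Rounding down: Oakdale 0, Rivermont 8, Pinehurst 10, Claybrook 0, Stonebridge 14, Millford 1 (total 33).

Oakdale 0; Rivermont 8; Pinehurst 10; Claybrook 0; Stonebridge 14; Millford 1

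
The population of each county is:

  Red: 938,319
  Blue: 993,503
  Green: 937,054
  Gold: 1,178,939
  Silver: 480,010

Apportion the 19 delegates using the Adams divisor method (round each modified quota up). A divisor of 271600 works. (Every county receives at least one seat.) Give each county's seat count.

Red=4, Blue=4, Green=4, Gold=5, Silver=2

With modified divisor 271600: modified quotas Red 3.455, Blue 3.658, Green 3.450, Gold 4.341, Silver 1.767.
Rounding up: Red 4, Blue 4, Green 4, Gold 5, Silver 2 (total 19).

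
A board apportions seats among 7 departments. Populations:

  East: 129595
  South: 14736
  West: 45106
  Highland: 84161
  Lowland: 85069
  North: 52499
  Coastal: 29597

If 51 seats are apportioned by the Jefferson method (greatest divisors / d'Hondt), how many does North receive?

Standard divisor 440763/51 ≈ 8642.412; standard quotas: East 14.995, South 1.705, West 5.219, Highland 9.738, Lowland 9.843, North 6.075, Coastal 3.425.
Rounding down gives 14, 1, 5, 9, 9, 6, 3 = 47 seats, so the divisor must be adjusted.
With modified divisor 7900: modified quotas East 16.404, South 1.865, West 5.710, Highland 10.653, Lowland 10.768, North 6.645, Coastal 3.746.
Rounding down: East 16, South 1, West 5, Highland 10, Lowland 10, North 6, Coastal 3 (total 51).
North receives 6.

6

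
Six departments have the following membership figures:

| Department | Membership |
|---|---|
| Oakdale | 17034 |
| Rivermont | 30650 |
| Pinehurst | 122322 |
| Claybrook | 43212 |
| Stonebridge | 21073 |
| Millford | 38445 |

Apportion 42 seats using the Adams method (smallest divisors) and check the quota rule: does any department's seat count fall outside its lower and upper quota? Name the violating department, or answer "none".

Standard quotas: Oakdale 2.623, Rivermont 4.720, Pinehurst 18.837, Claybrook 6.654, Stonebridge 3.245, Millford 5.920.
Adams allocation: Oakdale 3, Rivermont 5, Pinehurst 18, Claybrook 7, Stonebridge 3, Millford 6.
Every allocation lies between the lower and upper quota.

none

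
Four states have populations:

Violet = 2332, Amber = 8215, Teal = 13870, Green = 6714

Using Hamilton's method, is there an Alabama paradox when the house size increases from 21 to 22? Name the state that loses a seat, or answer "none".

Violet

At 21 seats: Violet 2, Amber 6, Teal 9, Green 4.
At 22 seats: Violet 1, Amber 6, Teal 10, Green 5.
Violet drops from 2 to 1.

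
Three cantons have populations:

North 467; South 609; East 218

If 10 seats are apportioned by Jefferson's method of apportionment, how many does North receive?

Standard divisor 1294/10 ≈ 129.4; standard quotas: North 3.609, South 4.706, East 1.685.
Rounding down gives 3, 4, 1 = 8 seats, so the divisor must be adjusted.
With modified divisor 113: modified quotas North 4.133, South 5.389, East 1.929.
Rounding down: North 4, South 5, East 1 (total 10).
North receives 4.

4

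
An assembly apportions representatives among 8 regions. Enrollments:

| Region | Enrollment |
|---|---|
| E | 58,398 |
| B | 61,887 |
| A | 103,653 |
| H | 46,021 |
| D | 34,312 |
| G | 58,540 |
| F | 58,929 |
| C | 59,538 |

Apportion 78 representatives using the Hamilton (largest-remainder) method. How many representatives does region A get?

17

Total 481278; standard divisor 481278/78 ≈ 6170.231.
Standard quotas: E 9.4645, B 10.0299, A 16.7989, H 7.4586, D 5.5609, G 9.4875, F 9.5505, C 9.6492.
Lower quotas: E 9, B 10, A 16, H 7, D 5, G 9, F 9, C 9 (sum 74, leaving 4 seats).
Remainders in descending order: A 0.7989, C 0.6492, D 0.5609, F 0.5505, G 0.4875, E 0.4645, H 0.4586, B 0.0299.
Largest remainders: A, C, D, F receive the extra seats.
A receives 17.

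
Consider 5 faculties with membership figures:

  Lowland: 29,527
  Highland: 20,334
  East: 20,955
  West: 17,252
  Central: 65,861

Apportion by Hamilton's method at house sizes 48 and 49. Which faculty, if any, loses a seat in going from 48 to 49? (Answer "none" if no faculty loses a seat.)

none

At 48 seats: Lowland 9, Highland 6, East 7, West 5, Central 21.
At 49 seats: Lowland 9, Highland 6, East 7, West 6, Central 21.
No faculty's allocation decreased.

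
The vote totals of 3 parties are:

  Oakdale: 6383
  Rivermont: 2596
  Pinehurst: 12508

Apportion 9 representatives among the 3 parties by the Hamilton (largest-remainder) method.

Standard divisor: 21487 ÷ 9 ≈ 2387.444.
Standard quotas: Oakdale 2.6736, Rivermont 1.0874, Pinehurst 5.2391.
Lower quotas: Oakdale 2, Rivermont 1, Pinehurst 5 (sum 8, leaving 1 seat).
Remainders in descending order: Oakdale 0.6736, Pinehurst 0.2391, Rivermont 0.0874.
The surplus seat goes to Oakdale.

Oakdale=3; Rivermont=1; Pinehurst=5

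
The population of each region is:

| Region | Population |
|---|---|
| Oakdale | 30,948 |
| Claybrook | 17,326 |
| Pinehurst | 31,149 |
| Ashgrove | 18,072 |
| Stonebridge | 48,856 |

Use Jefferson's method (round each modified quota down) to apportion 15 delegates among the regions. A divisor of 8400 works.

Oakdale 3, Claybrook 2, Pinehurst 3, Ashgrove 2, Stonebridge 5

With modified divisor 8400: modified quotas Oakdale 3.684, Claybrook 2.063, Pinehurst 3.708, Ashgrove 2.151, Stonebridge 5.816.
Rounding down: Oakdale 3, Claybrook 2, Pinehurst 3, Ashgrove 2, Stonebridge 5 (total 15).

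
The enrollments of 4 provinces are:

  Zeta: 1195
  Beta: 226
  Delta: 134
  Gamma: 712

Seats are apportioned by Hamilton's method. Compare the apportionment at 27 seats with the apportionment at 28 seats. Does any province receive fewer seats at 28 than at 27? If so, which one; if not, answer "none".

Delta

At 27 seats: Zeta 14, Beta 3, Delta 2, Gamma 8.
At 28 seats: Zeta 15, Beta 3, Delta 1, Gamma 9.
Delta drops from 2 to 1.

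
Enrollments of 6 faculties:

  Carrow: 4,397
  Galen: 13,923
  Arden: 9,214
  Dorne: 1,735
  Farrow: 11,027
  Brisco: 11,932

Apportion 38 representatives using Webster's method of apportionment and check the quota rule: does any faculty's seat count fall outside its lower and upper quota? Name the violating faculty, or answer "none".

none

Standard quotas: Carrow 3.199, Galen 10.130, Arden 6.704, Dorne 1.262, Farrow 8.023, Brisco 8.681.
Webster allocation: Carrow 3, Galen 10, Arden 7, Dorne 1, Farrow 8, Brisco 9.
Every allocation lies between the lower and upper quota.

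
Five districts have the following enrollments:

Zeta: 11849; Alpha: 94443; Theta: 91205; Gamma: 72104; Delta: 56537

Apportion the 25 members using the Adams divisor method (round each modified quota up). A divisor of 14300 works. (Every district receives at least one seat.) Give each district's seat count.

With modified divisor 14300: modified quotas Zeta 0.829, Alpha 6.604, Theta 6.378, Gamma 5.042, Delta 3.954.
Rounding up: Zeta 1, Alpha 7, Theta 7, Gamma 6, Delta 4 (total 25).

Zeta 1; Alpha 7; Theta 7; Gamma 6; Delta 4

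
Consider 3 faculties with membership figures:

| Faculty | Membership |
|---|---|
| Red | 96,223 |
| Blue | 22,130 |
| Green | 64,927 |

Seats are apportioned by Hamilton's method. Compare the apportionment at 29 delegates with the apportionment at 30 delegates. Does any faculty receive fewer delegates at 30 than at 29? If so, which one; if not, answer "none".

At 29 seats: Red 15, Blue 4, Green 10.
At 30 seats: Red 16, Blue 3, Green 11.
Blue drops from 4 to 3.

Blue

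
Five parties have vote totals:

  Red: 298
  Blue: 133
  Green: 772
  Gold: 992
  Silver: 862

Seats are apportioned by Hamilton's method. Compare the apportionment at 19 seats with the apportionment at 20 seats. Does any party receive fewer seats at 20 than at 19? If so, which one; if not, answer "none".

At 19 seats: Red 2, Blue 1, Green 5, Gold 6, Silver 5.
At 20 seats: Red 2, Blue 1, Green 5, Gold 6, Silver 6.
No party's allocation decreased.

none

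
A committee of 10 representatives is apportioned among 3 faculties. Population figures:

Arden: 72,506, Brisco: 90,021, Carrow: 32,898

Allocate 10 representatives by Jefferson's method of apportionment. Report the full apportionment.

Arden 4, Brisco 5, Carrow 1

Standard divisor 195425/10 ≈ 19542.5; standard quotas: Arden 3.710, Brisco 4.606, Carrow 1.683.
Rounding down gives 3, 4, 1 = 8 seats, so the divisor must be adjusted.
With modified divisor 17200: modified quotas Arden 4.215, Brisco 5.234, Carrow 1.913.
Rounding down: Arden 4, Brisco 5, Carrow 1 (total 10).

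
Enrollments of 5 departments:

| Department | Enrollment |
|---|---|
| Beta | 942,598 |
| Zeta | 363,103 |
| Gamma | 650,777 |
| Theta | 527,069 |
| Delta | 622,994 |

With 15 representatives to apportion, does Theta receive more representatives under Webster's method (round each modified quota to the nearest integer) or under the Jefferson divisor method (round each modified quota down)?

Webster

Webster: Beta 4, Zeta 2, Gamma 3, Theta 3, Delta 3.
Jefferson: Beta 5, Zeta 2, Gamma 3, Theta 2, Delta 3.
Theta gets 3 under Webster and 2 under Jefferson.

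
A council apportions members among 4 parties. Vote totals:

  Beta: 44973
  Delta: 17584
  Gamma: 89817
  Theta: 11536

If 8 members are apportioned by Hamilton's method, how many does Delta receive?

1

Standard divisor: 163910 ÷ 8 ≈ 20488.75.
Standard quotas: Beta 2.1950, Delta 0.8582, Gamma 4.3837, Theta 0.5630.
Lower quotas: Beta 2, Delta 0, Gamma 4, Theta 0 (sum 6, leaving 2 seats).
Remainders in descending order: Delta 0.8582, Theta 0.5630, Gamma 0.3837, Beta 0.1950.
Largest remainders: Delta, Theta receive the extra seats.
Delta receives 1.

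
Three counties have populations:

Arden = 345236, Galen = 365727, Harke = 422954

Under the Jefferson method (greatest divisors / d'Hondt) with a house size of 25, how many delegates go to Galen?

Standard divisor 1133917/25 ≈ 45356.68; standard quotas: Arden 7.612, Galen 8.063, Harke 9.325.
Rounding down gives 7, 8, 9 = 24 seats, so the divisor must be adjusted.
With modified divisor 42700: modified quotas Arden 8.085, Galen 8.565, Harke 9.905.
Rounding down: Arden 8, Galen 8, Harke 9 (total 25).
Galen receives 8.

8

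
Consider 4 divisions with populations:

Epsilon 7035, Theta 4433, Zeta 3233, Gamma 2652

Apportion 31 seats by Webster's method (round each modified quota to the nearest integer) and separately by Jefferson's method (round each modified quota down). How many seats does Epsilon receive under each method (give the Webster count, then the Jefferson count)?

Webster: Epsilon 12, Theta 8, Zeta 6, Gamma 5.
Jefferson: Epsilon 13, Theta 8, Zeta 6, Gamma 4.
Epsilon gets 12 under Webster and 13 under Jefferson.

12 and 13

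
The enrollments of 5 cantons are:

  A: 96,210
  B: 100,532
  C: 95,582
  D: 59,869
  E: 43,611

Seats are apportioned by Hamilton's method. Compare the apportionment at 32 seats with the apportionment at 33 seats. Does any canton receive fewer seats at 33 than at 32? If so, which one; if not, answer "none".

At 32 seats: A 8, B 8, C 8, D 5, E 3.
At 33 seats: A 8, B 8, C 8, D 5, E 4.
No canton's allocation decreased.

none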